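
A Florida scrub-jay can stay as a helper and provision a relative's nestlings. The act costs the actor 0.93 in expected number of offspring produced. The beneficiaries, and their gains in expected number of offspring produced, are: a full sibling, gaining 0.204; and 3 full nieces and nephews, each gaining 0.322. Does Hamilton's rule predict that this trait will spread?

Hamilton's rule: the trait is favored when the sum of r·B over every recipient exceeds the actor's cost C.
r to a full sibling = 1/2 (full sibs share both parents — two paths of length 2: r = 2·(1/2)^2 = 1/2).
r to a full niece or nephew = 0.25 (full aunt/uncle↔niece/nephew: two paths of length 3 through the shared grandparent pair: r = 2·(1/2)^3 = 1/4).
Summing one r·B term per recipient: 1·0.5·0.204 + 3·0.25·0.322 = 0.3435.
0.3435 < 0.93: the indirect benefit is less than the cost.

No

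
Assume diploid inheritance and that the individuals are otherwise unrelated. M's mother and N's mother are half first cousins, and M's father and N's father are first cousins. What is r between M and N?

0.046875

Relatedness sums over independent paths through distinct common ancestors.
M and N are related in two ways: half second cousins through their mothers (r = 1/64) and second cousins through their fathers (r = 1/32).
r = 1/64 + 1/32 = 0.046875.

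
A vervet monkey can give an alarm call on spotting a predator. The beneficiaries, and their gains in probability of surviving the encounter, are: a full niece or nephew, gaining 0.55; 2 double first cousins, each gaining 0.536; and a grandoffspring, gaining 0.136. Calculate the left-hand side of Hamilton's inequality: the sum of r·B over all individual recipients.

0.4395

r to a full niece or nephew = 1/4 (full aunt/uncle↔niece/nephew: two paths of length 3 through the shared grandparent pair: r = 2·(1/2)^3 = 1/4).
r to a double first cousin = 1/4 (double first cousins share both grandparent pairs — four paths of length 4: r = 4·(1/2)^4 = 1/4).
r to a grandoffspring = 0.25 (two parent–offspring links: r = (1/2)^2 = 1/4).
Summing one r·B term per recipient: 1·0.25·0.55 + 2·0.25·0.536 + 1·0.25·0.136 = 0.4395.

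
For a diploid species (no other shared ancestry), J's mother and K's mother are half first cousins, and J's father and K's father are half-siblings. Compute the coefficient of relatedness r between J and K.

0.078125

Independent pedigree routes through distinct common ancestors add.
J and K are related in two ways: half second cousins through their mothers (r = 1/64) and half first cousins through their fathers (r = 1/16).
r = 1/64 + 1/16 = 5/64 = 0.078125.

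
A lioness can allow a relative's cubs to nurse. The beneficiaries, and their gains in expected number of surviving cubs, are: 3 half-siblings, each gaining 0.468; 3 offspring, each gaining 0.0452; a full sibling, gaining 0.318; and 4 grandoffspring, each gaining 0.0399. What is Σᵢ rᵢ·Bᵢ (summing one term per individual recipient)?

0.6177

r to a half-sibling = 1/4 (half-sibs share one parent — one path of length 2: r = (1/2)^2 = 1/4).
r to an offspring = 1/2 (one parent–offspring link: r = (1/2)^1 = 1/2).
r to a full sibling = 0.5 (full sibs share both parents — two paths of length 2: r = 2·(1/2)^2 = 1/2).
r to a grandoffspring = 1/4 (two parent–offspring links: r = (1/2)^2 = 1/4).
Summing one r·B term per recipient: 3·0.25·0.468 + 3·0.5·0.0452 + 1·0.5·0.318 + 4·0.25·0.0399 = 0.6177.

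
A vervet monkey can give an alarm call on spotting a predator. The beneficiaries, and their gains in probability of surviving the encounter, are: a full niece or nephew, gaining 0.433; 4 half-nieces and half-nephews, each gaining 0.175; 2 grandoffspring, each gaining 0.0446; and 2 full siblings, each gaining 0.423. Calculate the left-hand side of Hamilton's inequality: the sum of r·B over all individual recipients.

r to a full niece or nephew = 1/4 (full aunt/uncle↔niece/nephew: two paths of length 3 through the shared grandparent pair: r = 2·(1/2)^3 = 1/4).
r to a half-niece or half-nephew = 1/8 (half-aunt/uncle↔niece/nephew: one path of length 3: r = (1/2)^3 = 1/8).
r to a grandoffspring = 0.25 (two parent–offspring links: r = (1/2)^2 = 1/4).
r to a full sibling = 1/2 (full sibs share both parents — two paths of length 2: r = 2·(1/2)^2 = 1/2).
Summing one r·B term per recipient: 1·0.25·0.433 + 4·0.125·0.175 + 2·0.25·0.0446 + 2·0.5·0.423 = 0.64105.

0.64105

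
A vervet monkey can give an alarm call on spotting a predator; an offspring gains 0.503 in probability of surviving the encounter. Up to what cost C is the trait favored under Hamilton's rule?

0.2515

r to an offspring = 1/2 (one parent–offspring link: r = (1/2)^1 = 1/2).
Hamilton's rule: n·r·B > C, so the trait is favored while C < n·r·B = 1·0.5·0.503 = 0.2515.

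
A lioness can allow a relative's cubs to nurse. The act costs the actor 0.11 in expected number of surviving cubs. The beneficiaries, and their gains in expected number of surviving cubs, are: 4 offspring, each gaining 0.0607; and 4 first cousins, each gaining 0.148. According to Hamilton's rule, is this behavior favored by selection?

Hamilton's rule: the trait is favored when the sum of r·B over every recipient exceeds the actor's cost C.
r to an offspring = 1/2 (one parent–offspring link: r = (1/2)^1 = 1/2).
r to a first cousin = 1/8 (first cousins share one grandparent pair — two paths of length 4: r = 2·(1/2)^4 = 1/8).
Summing one r·B term per recipient: 4·0.5·0.0607 + 4·0.125·0.148 = 0.1954.
0.1954 > 0.11: the indirect benefit exceeds the cost.

Yes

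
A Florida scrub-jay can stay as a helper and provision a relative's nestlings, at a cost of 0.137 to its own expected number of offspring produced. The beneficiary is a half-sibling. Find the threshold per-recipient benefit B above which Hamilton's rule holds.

r to a half-sibling = 0.25 (half-sibs share one parent — one path of length 2: r = (1/2)^2 = 1/4).
Hamilton's rule with n recipients of equal r: n·r·B > C, so B > C/(n·r) = 0.137/(1·0.25) = 0.548.

0.548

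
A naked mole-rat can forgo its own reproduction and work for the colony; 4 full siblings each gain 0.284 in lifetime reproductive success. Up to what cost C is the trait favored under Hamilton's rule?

0.568

r to a full sibling = 0.5 (full sibs share both parents — two paths of length 2: r = 2·(1/2)^2 = 1/2).
Hamilton's rule: n·r·B > C, so the trait is favored while C < n·r·B = 4·0.5·0.284 = 0.568.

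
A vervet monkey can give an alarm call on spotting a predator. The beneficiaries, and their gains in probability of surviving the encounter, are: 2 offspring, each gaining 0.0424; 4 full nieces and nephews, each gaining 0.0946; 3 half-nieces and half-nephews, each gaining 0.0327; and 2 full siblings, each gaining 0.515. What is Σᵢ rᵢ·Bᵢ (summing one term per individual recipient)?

0.6642625

r to an offspring = 0.5 (one parent–offspring link: r = (1/2)^1 = 1/2).
r to a full niece or nephew = 1/4 (full aunt/uncle↔niece/nephew: two paths of length 3 through the shared grandparent pair: r = 2·(1/2)^3 = 1/4).
r to a half-niece or half-nephew = 0.125 (half-aunt/uncle↔niece/nephew: one path of length 3: r = (1/2)^3 = 1/8).
r to a full sibling = 1/2 (full sibs share both parents — two paths of length 2: r = 2·(1/2)^2 = 1/2).
Summing one r·B term per recipient: 2·0.5·0.0424 + 4·0.25·0.0946 + 3·0.125·0.0327 + 2·0.5·0.515 = 0.6642625.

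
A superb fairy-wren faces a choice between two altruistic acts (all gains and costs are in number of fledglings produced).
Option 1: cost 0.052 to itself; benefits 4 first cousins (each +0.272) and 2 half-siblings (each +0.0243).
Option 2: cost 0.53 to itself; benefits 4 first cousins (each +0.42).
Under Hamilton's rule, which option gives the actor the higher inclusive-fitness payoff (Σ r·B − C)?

Option 1: r to a first cousin = 0.125.
Option 1: r to a half-sibling = 0.25.
Option 1: Σ r·B − C = (4·0.125·0.272 + 2·0.25·0.0243) − 0.052 = 0.09615.
Option 2: r to a first cousin = 0.125.
Option 2: Σ r·B − C = (4·0.125·0.42) − 0.53 = -0.32.
Option 1 has the higher net inclusive-fitness payoff.

Option 1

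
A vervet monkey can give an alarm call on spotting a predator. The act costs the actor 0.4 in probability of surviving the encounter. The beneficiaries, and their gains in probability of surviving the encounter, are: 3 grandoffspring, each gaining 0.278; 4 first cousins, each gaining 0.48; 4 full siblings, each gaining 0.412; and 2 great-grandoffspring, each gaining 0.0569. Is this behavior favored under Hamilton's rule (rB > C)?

Yes

Hamilton's rule: the trait is favored when the sum of r·B over every recipient exceeds the actor's cost C.
r to a grandoffspring = 0.25 (two parent–offspring links: r = (1/2)^2 = 1/4).
r to a first cousin = 0.125 (first cousins share one grandparent pair — two paths of length 4: r = 2·(1/2)^4 = 1/8).
r to a full sibling = 1/2 (full sibs share both parents — two paths of length 2: r = 2·(1/2)^2 = 1/2).
r to a great-grandoffspring = 1/8 (three parent–offspring links: r = (1/2)^3 = 1/8).
Summing one r·B term per recipient: 3·0.25·0.278 + 4·0.125·0.48 + 4·0.5·0.412 + 2·0.125·0.0569 = 1.286725.
1.286725 > 0.4: the indirect benefit exceeds the cost.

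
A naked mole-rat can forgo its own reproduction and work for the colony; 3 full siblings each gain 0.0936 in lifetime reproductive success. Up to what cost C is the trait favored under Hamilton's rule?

0.1404

r to a full sibling = 0.5 (full sibs share both parents — two paths of length 2: r = 2·(1/2)^2 = 1/2).
Hamilton's rule: n·r·B > C, so the trait is favored while C < n·r·B = 3·0.5·0.0936 = 0.1404.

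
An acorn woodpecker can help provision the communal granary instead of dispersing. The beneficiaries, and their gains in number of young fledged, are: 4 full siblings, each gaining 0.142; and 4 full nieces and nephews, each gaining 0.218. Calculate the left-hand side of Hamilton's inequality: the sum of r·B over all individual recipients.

r to a full sibling = 0.5 (full sibs share both parents — two paths of length 2: r = 2·(1/2)^2 = 1/2).
r to a full niece or nephew = 1/4 (full aunt/uncle↔niece/nephew: two paths of length 3 through the shared grandparent pair: r = 2·(1/2)^3 = 1/4).
Summing one r·B term per recipient: 4·0.5·0.142 + 4·0.25·0.218 = 0.502.

0.502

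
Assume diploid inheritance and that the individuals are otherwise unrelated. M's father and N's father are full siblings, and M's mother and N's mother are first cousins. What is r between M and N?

0.15625

Wright's path rule: contributions from independent ancestry routes add.
M and N are related in two ways: first cousins through their fathers (r = 1/8) and second cousins through their mothers (r = 1/32).
r = 1/8 + 1/32 = 5/32 = 0.15625.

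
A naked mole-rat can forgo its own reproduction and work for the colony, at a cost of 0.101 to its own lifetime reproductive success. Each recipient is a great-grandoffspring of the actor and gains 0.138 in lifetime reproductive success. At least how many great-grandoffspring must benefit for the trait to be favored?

r to a great-grandoffspring = 1/8 (three parent–offspring links: r = (1/2)^3 = 1/8).
Hamilton's rule: n·r·B > C  ⇒  n > C/(r·B) = 0.101/(0.125·0.138) = 5.855.
The smallest integer exceeding 5.855 is 6.

6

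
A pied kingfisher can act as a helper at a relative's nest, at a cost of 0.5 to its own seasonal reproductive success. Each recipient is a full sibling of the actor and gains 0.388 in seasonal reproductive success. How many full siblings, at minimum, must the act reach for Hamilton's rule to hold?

r to a full sibling = 0.5 (full sibs share both parents — two paths of length 2: r = 2·(1/2)^2 = 1/2).
Hamilton's rule: n·r·B > C  ⇒  n > C/(r·B) = 0.5/(0.5·0.388) = 2.577.
The smallest integer exceeding 2.577 is 3.

3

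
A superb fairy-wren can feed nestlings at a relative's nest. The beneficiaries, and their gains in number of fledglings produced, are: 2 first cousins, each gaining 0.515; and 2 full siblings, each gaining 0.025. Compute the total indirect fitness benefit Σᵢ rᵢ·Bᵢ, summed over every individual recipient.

r to a first cousin = 1/8 (first cousins share one grandparent pair — two paths of length 4: r = 2·(1/2)^4 = 1/8).
r to a full sibling = 1/2 (full sibs share both parents — two paths of length 2: r = 2·(1/2)^2 = 1/2).
Summing one r·B term per recipient: 2·0.125·0.515 + 2·0.5·0.025 = 0.15375.

0.15375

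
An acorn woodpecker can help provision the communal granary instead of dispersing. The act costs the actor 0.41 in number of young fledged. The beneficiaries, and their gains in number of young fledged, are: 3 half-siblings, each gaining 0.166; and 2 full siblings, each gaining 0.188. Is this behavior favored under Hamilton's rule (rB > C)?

No

Hamilton's rule: the trait is favored when the sum of r·B over every recipient exceeds the actor's cost C.
r to a half-sibling = 0.25 (half-sibs share one parent — one path of length 2: r = (1/2)^2 = 1/4).
r to a full sibling = 1/2 (full sibs share both parents — two paths of length 2: r = 2·(1/2)^2 = 1/2).
Summing one r·B term per recipient: 3·0.25·0.166 + 2·0.5·0.188 = 0.3125.
0.3125 < 0.41: the indirect benefit is less than the cost.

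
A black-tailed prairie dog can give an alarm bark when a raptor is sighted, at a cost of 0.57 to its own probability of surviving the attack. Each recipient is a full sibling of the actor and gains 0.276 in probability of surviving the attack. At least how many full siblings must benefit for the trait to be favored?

5

r to a full sibling = 1/2 (full sibs share both parents — two paths of length 2: r = 2·(1/2)^2 = 1/2).
Hamilton's rule: n·r·B > C  ⇒  n > C/(r·B) = 0.57/(0.5·0.276) = 4.13.
The smallest integer exceeding 4.13 is 5.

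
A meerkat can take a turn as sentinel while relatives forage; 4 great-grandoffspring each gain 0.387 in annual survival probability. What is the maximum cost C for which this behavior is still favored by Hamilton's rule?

r to a great-grandoffspring = 1/8 (three parent–offspring links: r = (1/2)^3 = 1/8).
Hamilton's rule: n·r·B > C, so the trait is favored while C < n·r·B = 4·0.125·0.387 = 0.1935.

0.1935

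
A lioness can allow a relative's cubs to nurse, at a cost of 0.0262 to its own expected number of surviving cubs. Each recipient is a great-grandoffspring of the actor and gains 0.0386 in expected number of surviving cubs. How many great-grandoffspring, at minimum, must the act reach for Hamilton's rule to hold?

6

r to a great-grandoffspring = 0.125 (three parent–offspring links: r = (1/2)^3 = 1/8).
Hamilton's rule: n·r·B > C  ⇒  n > C/(r·B) = 0.0262/(0.125·0.0386) = 5.43.
The smallest integer exceeding 5.43 is 6.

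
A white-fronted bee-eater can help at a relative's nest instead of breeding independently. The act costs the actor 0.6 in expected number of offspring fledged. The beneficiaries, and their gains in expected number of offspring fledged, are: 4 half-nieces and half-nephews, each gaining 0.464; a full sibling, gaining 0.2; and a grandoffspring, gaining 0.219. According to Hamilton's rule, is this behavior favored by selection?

Hamilton's rule: the trait is favored when the sum of r·B over every recipient exceeds the actor's cost C.
r to a half-niece or half-nephew = 1/8 (half-aunt/uncle↔niece/nephew: one path of length 3: r = (1/2)^3 = 1/8).
r to a full sibling = 1/2 (full sibs share both parents — two paths of length 2: r = 2·(1/2)^2 = 1/2).
r to a grandoffspring = 0.25 (two parent–offspring links: r = (1/2)^2 = 1/4).
Summing one r·B term per recipient: 4·0.125·0.464 + 1·0.5·0.2 + 1·0.25·0.219 = 0.38675.
0.38675 < 0.6: the indirect benefit is less than the cost.

No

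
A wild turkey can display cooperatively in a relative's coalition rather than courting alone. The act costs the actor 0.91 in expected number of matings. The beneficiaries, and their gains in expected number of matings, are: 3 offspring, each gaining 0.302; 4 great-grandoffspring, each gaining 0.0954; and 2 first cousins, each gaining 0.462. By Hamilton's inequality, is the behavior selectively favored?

No

Hamilton's rule: the trait is favored when the sum of r·B over every recipient exceeds the actor's cost C.
r to an offspring = 0.5 (one parent–offspring link: r = (1/2)^1 = 1/2).
r to a great-grandoffspring = 0.125 (three parent–offspring links: r = (1/2)^3 = 1/8).
r to a first cousin = 1/8 (first cousins share one grandparent pair — two paths of length 4: r = 2·(1/2)^4 = 1/8).
Summing one r·B term per recipient: 3·0.5·0.302 + 4·0.125·0.0954 + 2·0.125·0.462 = 0.6162.
0.6162 < 0.91: the indirect benefit is less than the cost.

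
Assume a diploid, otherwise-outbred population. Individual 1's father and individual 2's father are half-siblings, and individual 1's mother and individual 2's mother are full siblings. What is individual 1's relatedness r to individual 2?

With two independent routes of shared ancestry, r is the sum of the two contributions.
Individual 1 and individual 2 are related in two ways: half first cousins through their fathers (r = 1/16) and first cousins through their mothers (r = 1/8).
r = 1/16 + 1/8 = 0.1875.

0.1875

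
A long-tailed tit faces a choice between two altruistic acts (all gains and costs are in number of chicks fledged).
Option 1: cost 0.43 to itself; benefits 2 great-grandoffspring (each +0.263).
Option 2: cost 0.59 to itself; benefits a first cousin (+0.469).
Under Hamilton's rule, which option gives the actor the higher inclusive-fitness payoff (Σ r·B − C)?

Option 1: r to a great-grandoffspring = 0.125.
Option 1: Σ r·B − C = (2·0.125·0.263) − 0.43 = -0.36425.
Option 2: r to a first cousin = 0.125.
Option 2: Σ r·B − C = (1·0.125·0.469) − 0.59 = -0.531375.
Option 1 has the higher net inclusive-fitness payoff.

Option 1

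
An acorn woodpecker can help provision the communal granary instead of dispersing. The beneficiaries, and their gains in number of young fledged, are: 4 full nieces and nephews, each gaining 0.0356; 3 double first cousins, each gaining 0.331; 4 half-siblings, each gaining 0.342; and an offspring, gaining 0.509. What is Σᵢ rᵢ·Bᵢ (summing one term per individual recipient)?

0.88035

r to a full niece or nephew = 1/4 (full aunt/uncle↔niece/nephew: two paths of length 3 through the shared grandparent pair: r = 2·(1/2)^3 = 1/4).
r to a double first cousin = 1/4 (double first cousins share both grandparent pairs — four paths of length 4: r = 4·(1/2)^4 = 1/4).
r to a half-sibling = 1/4 (half-sibs share one parent — one path of length 2: r = (1/2)^2 = 1/4).
r to an offspring = 0.5 (one parent–offspring link: r = (1/2)^1 = 1/2).
Summing one r·B term per recipient: 4·0.25·0.0356 + 3·0.25·0.331 + 4·0.25·0.342 + 1·0.5·0.509 = 0.88035.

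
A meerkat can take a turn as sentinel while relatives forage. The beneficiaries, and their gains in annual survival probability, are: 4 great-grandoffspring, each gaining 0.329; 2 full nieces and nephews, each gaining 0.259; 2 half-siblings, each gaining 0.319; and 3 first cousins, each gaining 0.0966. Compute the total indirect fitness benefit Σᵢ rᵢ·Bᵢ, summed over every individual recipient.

r to a great-grandoffspring = 1/8 (three parent–offspring links: r = (1/2)^3 = 1/8).
r to a full niece or nephew = 1/4 (full aunt/uncle↔niece/nephew: two paths of length 3 through the shared grandparent pair: r = 2·(1/2)^3 = 1/4).
r to a half-sibling = 0.25 (half-sibs share one parent — one path of length 2: r = (1/2)^2 = 1/4).
r to a first cousin = 0.125 (first cousins share one grandparent pair — two paths of length 4: r = 2·(1/2)^4 = 1/8).
Summing one r·B term per recipient: 4·0.125·0.329 + 2·0.25·0.259 + 2·0.25·0.319 + 3·0.125·0.0966 = 0.489725.

0.489725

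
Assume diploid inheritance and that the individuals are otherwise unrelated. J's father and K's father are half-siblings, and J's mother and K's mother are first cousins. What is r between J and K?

With two independent routes of shared ancestry, r is the sum of the two contributions.
J and K are related in two ways: half first cousins through their fathers (r = 1/16) and second cousins through their mothers (r = 1/32).
r = 1/16 + 1/32 = 0.09375.

0.09375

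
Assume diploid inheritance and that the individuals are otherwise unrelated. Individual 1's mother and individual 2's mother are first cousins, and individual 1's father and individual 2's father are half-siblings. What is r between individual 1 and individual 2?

0.09375

With two independent routes of shared ancestry, r is the sum of the two contributions.
Individual 1 and individual 2 are related in two ways: second cousins through their mothers (r = 1/32) and half first cousins through their fathers (r = 1/16).
r = 1/32 + 1/16 = 3/32 = 0.09375.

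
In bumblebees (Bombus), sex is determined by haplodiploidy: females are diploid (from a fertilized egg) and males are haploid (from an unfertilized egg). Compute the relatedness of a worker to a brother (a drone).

0.25

Her haploid brother carries none of their father's genes and a random half of their mother's genome; that half matches the maternal half of her own genome with probability 1/2: r = 1/2 · 1/2 = 1/4.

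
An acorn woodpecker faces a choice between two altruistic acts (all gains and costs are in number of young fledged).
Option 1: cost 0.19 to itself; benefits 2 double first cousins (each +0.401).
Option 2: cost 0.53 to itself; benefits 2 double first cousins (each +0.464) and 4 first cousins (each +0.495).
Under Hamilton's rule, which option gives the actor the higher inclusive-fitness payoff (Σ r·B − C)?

Option 1: r to a double first cousin = 0.25.
Option 1: Σ r·B − C = (2·0.25·0.401) − 0.19 = 0.0105.
Option 2: r to a double first cousin = 0.25.
Option 2: r to a first cousin = 0.125.
Option 2: Σ r·B − C = (2·0.25·0.464 + 4·0.125·0.495) − 0.53 = -0.0505.
Option 1 has the higher net inclusive-fitness payoff.

Option 1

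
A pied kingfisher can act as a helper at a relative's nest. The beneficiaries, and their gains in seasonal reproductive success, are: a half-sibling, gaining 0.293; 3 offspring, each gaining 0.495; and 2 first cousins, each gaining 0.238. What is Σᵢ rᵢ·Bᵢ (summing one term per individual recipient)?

0.87525

r to a half-sibling = 0.25 (half-sibs share one parent — one path of length 2: r = (1/2)^2 = 1/4).
r to an offspring = 0.5 (one parent–offspring link: r = (1/2)^1 = 1/2).
r to a first cousin = 0.125 (first cousins share one grandparent pair — two paths of length 4: r = 2·(1/2)^4 = 1/8).
Summing one r·B term per recipient: 1·0.25·0.293 + 3·0.5·0.495 + 2·0.125·0.238 = 0.87525.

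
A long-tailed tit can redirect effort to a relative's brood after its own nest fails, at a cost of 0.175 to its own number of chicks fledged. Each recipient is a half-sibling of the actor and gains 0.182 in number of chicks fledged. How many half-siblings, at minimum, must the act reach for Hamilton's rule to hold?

4

r to a half-sibling = 1/4 (half-sibs share one parent — one path of length 2: r = (1/2)^2 = 1/4).
Hamilton's rule: n·r·B > C  ⇒  n > C/(r·B) = 0.175/(0.25·0.182) = 3.846.
The smallest integer exceeding 3.846 is 4.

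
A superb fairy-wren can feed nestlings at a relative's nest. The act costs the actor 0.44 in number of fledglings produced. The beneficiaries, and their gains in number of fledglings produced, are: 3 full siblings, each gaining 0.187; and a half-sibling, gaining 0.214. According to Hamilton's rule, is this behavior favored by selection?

No

Hamilton's rule: the trait is favored when the sum of r·B over every recipient exceeds the actor's cost C.
r to a full sibling = 1/2 (full sibs share both parents — two paths of length 2: r = 2·(1/2)^2 = 1/2).
r to a half-sibling = 1/4 (half-sibs share one parent — one path of length 2: r = (1/2)^2 = 1/4).
Summing one r·B term per recipient: 3·0.5·0.187 + 1·0.25·0.214 = 0.334.
0.334 < 0.44: the indirect benefit is less than the cost.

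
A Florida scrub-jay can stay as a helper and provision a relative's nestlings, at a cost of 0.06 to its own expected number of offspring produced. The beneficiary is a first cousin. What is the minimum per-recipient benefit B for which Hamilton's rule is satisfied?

r to a first cousin = 1/8 (first cousins share one grandparent pair — two paths of length 4: r = 2·(1/2)^4 = 1/8).
Hamilton's rule with n recipients of equal r: n·r·B > C, so B > C/(n·r) = 0.06/(1·0.125) = 0.48.

0.48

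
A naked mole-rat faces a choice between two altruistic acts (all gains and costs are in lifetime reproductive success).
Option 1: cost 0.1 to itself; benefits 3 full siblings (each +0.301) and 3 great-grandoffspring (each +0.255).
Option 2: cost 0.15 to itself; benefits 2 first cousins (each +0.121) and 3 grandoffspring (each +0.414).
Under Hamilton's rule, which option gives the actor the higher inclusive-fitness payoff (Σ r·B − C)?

Option 1

Option 1: r to a full sibling = 0.5.
Option 1: r to a great-grandoffspring = 0.125.
Option 1: Σ r·B − C = (3·0.5·0.301 + 3·0.125·0.255) − 0.1 = 0.447125.
Option 2: r to a first cousin = 0.125.
Option 2: r to a grandoffspring = 0.25.
Option 2: Σ r·B − C = (2·0.125·0.121 + 3·0.25·0.414) − 0.15 = 0.19075.
Option 1 has the higher net inclusive-fitness payoff.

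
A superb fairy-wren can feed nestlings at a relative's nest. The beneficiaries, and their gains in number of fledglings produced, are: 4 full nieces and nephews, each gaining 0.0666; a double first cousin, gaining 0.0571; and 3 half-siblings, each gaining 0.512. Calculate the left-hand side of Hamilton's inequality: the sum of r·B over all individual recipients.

r to a full niece or nephew = 0.25 (full aunt/uncle↔niece/nephew: two paths of length 3 through the shared grandparent pair: r = 2·(1/2)^3 = 1/4).
r to a double first cousin = 0.25 (double first cousins share both grandparent pairs — four paths of length 4: r = 4·(1/2)^4 = 1/4).
r to a half-sibling = 1/4 (half-sibs share one parent — one path of length 2: r = (1/2)^2 = 1/4).
Summing one r·B term per recipient: 4·0.25·0.0666 + 1·0.25·0.0571 + 3·0.25·0.512 = 0.464875.

0.464875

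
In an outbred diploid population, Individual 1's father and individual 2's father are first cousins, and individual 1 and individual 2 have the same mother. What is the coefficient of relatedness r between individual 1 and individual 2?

Relatedness sums over independent paths through distinct common ancestors.
Individual 1 and individual 2 are related in two ways: second cousins through their fathers (r = 1/32) and half-sibs through their shared mother (r = 1/4).
r = 1/32 + 1/4 = 0.28125.

0.28125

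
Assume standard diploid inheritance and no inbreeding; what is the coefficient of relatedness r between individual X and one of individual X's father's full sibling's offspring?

Each parent–offspring link contributes a factor of 1/2, and independent paths through distinct common ancestors add.
First cousins share one grandparent pair — two paths of length 4: r = 2·(1/2)^4 = 1/8.

0.125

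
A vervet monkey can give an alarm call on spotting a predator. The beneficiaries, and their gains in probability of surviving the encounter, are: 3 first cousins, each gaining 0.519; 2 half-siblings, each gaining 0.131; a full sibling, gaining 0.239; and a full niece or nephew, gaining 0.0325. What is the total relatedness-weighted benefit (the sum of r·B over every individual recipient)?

0.38775

r to a first cousin = 1/8 (first cousins share one grandparent pair — two paths of length 4: r = 2·(1/2)^4 = 1/8).
r to a half-sibling = 0.25 (half-sibs share one parent — one path of length 2: r = (1/2)^2 = 1/4).
r to a full sibling = 0.5 (full sibs share both parents — two paths of length 2: r = 2·(1/2)^2 = 1/2).
r to a full niece or nephew = 1/4 (full aunt/uncle↔niece/nephew: two paths of length 3 through the shared grandparent pair: r = 2·(1/2)^3 = 1/4).
Summing one r·B term per recipient: 3·0.125·0.519 + 2·0.25·0.131 + 1·0.5·0.239 + 1·0.25·0.0325 = 0.38775.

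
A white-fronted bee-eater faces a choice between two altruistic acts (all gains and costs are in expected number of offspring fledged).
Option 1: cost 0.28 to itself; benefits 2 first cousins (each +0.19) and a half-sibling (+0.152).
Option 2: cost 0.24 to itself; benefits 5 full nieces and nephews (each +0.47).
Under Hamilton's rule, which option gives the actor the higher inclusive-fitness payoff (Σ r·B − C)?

Option 2

Option 1: r to a first cousin = 0.125.
Option 1: r to a half-sibling = 0.25.
Option 1: Σ r·B − C = (2·0.125·0.19 + 1·0.25·0.152) − 0.28 = -0.1945.
Option 2: r to a full niece or nephew = 0.25.
Option 2: Σ r·B − C = (5·0.25·0.47) − 0.24 = 0.3475.
Option 2 has the higher net inclusive-fitness payoff.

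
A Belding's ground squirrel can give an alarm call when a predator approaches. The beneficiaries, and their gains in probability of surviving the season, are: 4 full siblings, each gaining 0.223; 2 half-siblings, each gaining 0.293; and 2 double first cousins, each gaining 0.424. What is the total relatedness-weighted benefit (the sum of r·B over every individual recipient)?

0.8045

r to a full sibling = 1/2 (full sibs share both parents — two paths of length 2: r = 2·(1/2)^2 = 1/2).
r to a half-sibling = 1/4 (half-sibs share one parent — one path of length 2: r = (1/2)^2 = 1/4).
r to a double first cousin = 1/4 (double first cousins share both grandparent pairs — four paths of length 4: r = 4·(1/2)^4 = 1/4).
Summing one r·B term per recipient: 4·0.5·0.223 + 2·0.25·0.293 + 2·0.25·0.424 = 0.8045.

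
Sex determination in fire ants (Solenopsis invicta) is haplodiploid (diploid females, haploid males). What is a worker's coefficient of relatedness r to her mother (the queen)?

0.5

One meiotic link between diploid queen and diploid daughter: r = 1/2.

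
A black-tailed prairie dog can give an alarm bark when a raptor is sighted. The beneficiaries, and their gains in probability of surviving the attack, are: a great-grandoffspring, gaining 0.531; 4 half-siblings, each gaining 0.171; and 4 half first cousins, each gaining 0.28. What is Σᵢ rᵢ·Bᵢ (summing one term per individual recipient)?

0.307375

r to a great-grandoffspring = 1/8 (three parent–offspring links: r = (1/2)^3 = 1/8).
r to a half-sibling = 0.25 (half-sibs share one parent — one path of length 2: r = (1/2)^2 = 1/4).
r to a half first cousin = 1/16 (half first cousins share one grandparent — one path of length 4: r = (1/2)^4 = 1/16).
Summing one r·B term per recipient: 1·0.125·0.531 + 4·0.25·0.171 + 4·0.0625·0.28 = 0.307375.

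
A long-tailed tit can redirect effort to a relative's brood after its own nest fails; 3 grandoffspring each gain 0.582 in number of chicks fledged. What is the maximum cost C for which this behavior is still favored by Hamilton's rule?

0.4365

r to a grandoffspring = 0.25 (two parent–offspring links: r = (1/2)^2 = 1/4).
Hamilton's rule: n·r·B > C, so the trait is favored while C < n·r·B = 3·0.25·0.582 = 0.4365.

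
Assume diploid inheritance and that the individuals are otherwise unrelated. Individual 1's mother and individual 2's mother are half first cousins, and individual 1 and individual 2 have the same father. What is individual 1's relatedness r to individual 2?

0.265625

With two independent routes of shared ancestry, r is the sum of the two contributions.
Individual 1 and individual 2 are related in two ways: half second cousins through their mothers (r = 1/64) and half-sibs through their shared father (r = 1/4).
r = 1/64 + 1/4 = 0.265625.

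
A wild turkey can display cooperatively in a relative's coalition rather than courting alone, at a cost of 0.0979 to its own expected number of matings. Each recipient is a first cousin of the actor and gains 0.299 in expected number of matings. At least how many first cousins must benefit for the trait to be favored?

3

r to a first cousin = 1/8 (first cousins share one grandparent pair — two paths of length 4: r = 2·(1/2)^4 = 1/8).
Hamilton's rule: n·r·B > C  ⇒  n > C/(r·B) = 0.0979/(0.125·0.299) = 2.619.
The smallest integer exceeding 2.619 is 3.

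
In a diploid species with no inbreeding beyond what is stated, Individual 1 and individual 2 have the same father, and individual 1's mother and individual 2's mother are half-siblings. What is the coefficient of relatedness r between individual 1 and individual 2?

0.3125

Independent pedigree routes through distinct common ancestors add.
Individual 1 and individual 2 are related in two ways: half-sibs through their shared father (r = 1/4) and half first cousins through their mothers (r = 1/16).
r = 1/4 + 1/16 = 0.3125.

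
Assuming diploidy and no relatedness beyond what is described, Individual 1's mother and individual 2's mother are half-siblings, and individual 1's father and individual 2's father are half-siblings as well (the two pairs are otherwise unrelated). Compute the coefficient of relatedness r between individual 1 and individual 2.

0.125

Wright's path rule: contributions from independent ancestry routes add.
Individual 1 and individual 2 are related in two ways: half first cousins through their mothers (r = 1/16) and half first cousins through their fathers (r = 1/16).
r = 1/16 + 1/16 = 1/8 = 0.125.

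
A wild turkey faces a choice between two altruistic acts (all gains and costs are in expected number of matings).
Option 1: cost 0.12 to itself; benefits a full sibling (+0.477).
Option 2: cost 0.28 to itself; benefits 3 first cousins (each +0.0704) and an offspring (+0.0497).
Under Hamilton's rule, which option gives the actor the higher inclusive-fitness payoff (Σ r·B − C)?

Option 1: r to a full sibling = 0.5.
Option 1: Σ r·B − C = (1·0.5·0.477) − 0.12 = 0.1185.
Option 2: r to a first cousin = 0.125.
Option 2: r to an offspring = 0.5.
Option 2: Σ r·B − C = (3·0.125·0.0704 + 1·0.5·0.0497) − 0.28 = -0.22875.
Option 1 has the higher net inclusive-fitness payoff.

Option 1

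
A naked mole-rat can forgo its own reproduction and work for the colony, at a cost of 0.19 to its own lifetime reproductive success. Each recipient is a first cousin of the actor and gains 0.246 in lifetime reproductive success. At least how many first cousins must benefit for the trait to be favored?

7

r to a first cousin = 0.125 (first cousins share one grandparent pair — two paths of length 4: r = 2·(1/2)^4 = 1/8).
Hamilton's rule: n·r·B > C  ⇒  n > C/(r·B) = 0.19/(0.125·0.246) = 6.179.
The smallest integer exceeding 6.179 is 7.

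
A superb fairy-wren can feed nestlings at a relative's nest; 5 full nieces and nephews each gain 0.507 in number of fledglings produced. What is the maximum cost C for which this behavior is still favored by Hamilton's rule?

r to a full niece or nephew = 1/4 (full aunt/uncle↔niece/nephew: two paths of length 3 through the shared grandparent pair: r = 2·(1/2)^3 = 1/4).
Hamilton's rule: n·r·B > C, so the trait is favored while C < n·r·B = 5·0.25·0.507 = 0.63375.

0.63375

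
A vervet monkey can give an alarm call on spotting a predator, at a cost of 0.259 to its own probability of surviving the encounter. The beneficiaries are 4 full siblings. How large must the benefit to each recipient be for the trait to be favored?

r to a full sibling = 0.5 (full sibs share both parents — two paths of length 2: r = 2·(1/2)^2 = 1/2).
Hamilton's rule with n recipients of equal r: n·r·B > C, so B > C/(n·r) = 0.259/(4·0.5) = 0.1295.

0.1295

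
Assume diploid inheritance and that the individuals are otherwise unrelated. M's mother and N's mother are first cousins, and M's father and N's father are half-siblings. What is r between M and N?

0.09375

Wright's path rule: contributions from independent ancestry routes add.
M and N are related in two ways: second cousins through their mothers (r = 1/32) and half first cousins through their fathers (r = 1/16).
r = 1/32 + 1/16 = 3/32 = 0.09375.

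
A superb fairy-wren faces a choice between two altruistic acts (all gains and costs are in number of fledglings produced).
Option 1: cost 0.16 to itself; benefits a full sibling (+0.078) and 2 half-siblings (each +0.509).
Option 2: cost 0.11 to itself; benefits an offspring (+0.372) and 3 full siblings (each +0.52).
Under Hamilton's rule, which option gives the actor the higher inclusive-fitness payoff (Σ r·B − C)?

Option 1: r to a full sibling = 0.5.
Option 1: r to a half-sibling = 0.25.
Option 1: Σ r·B − C = (1·0.5·0.078 + 2·0.25·0.509) − 0.16 = 0.1335.
Option 2: r to an offspring = 0.5.
Option 2: r to a full sibling = 0.5.
Option 2: Σ r·B − C = (1·0.5·0.372 + 3·0.5·0.52) − 0.11 = 0.856.
Option 2 has the higher net inclusive-fitness payoff.

Option 2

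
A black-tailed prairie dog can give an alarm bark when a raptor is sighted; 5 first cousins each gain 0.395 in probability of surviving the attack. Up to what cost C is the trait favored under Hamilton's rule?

0.246875

r to a first cousin = 1/8 (first cousins share one grandparent pair — two paths of length 4: r = 2·(1/2)^4 = 1/8).
Hamilton's rule: n·r·B > C, so the trait is favored while C < n·r·B = 5·0.125·0.395 = 0.246875.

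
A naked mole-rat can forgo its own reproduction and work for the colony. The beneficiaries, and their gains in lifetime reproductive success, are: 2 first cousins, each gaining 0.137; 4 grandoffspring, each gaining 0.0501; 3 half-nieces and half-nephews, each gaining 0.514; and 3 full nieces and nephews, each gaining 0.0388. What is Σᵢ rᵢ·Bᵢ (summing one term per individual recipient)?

0.3062

r to a first cousin = 1/8 (first cousins share one grandparent pair — two paths of length 4: r = 2·(1/2)^4 = 1/8).
r to a grandoffspring = 0.25 (two parent–offspring links: r = (1/2)^2 = 1/4).
r to a half-niece or half-nephew = 0.125 (half-aunt/uncle↔niece/nephew: one path of length 3: r = (1/2)^3 = 1/8).
r to a full niece or nephew = 1/4 (full aunt/uncle↔niece/nephew: two paths of length 3 through the shared grandparent pair: r = 2·(1/2)^3 = 1/4).
Summing one r·B term per recipient: 2·0.125·0.137 + 4·0.25·0.0501 + 3·0.125·0.514 + 3·0.25·0.0388 = 0.3062.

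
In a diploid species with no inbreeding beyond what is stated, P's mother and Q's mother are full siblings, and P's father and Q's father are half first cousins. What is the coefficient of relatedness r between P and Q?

0.140625

With two independent routes of shared ancestry, r is the sum of the two contributions.
P and Q are related in two ways: first cousins through their mothers (r = 1/8) and half second cousins through their fathers (r = 1/64).
r = 1/8 + 1/64 = 0.140625.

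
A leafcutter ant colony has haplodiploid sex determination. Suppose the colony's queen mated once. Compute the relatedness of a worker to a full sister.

Haplodiploid full sisters inherit their father's entire haploid genome identically (contributing 1/2) and on average half of their mother's contribution (1/2 · 1/2 = 1/4); r = 1/2 + 1/4 = 3/4.

0.75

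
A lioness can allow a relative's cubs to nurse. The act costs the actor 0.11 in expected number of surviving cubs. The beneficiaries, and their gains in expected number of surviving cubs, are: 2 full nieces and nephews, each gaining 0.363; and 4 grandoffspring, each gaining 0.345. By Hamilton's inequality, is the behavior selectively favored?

Hamilton's rule: the trait is favored when the sum of r·B over every recipient exceeds the actor's cost C.
r to a full niece or nephew = 1/4 (full aunt/uncle↔niece/nephew: two paths of length 3 through the shared grandparent pair: r = 2·(1/2)^3 = 1/4).
r to a grandoffspring = 0.25 (two parent–offspring links: r = (1/2)^2 = 1/4).
Summing one r·B term per recipient: 2·0.25·0.363 + 4·0.25·0.345 = 0.5265.
0.5265 > 0.11: the indirect benefit exceeds the cost.

Yes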